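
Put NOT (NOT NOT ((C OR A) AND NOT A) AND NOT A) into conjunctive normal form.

NOT C OR A

NOT (NOT NOT ((C OR A) AND NOT A) AND NOT A)
⇔ NOT NOT NOT ((C OR A) AND NOT A) OR NOT NOT A   — De Morgan
⇔ NOT ((C OR A) AND NOT A) OR NOT NOT A   — double negation
⇔ NOT (C OR A) OR NOT NOT A OR NOT NOT A   — De Morgan
⇔ (NOT C AND NOT A) OR NOT NOT A OR NOT NOT A   — De Morgan
⇔ (NOT C AND NOT A) OR A OR NOT NOT A   — double negation
⇔ (NOT C AND NOT A) OR A OR A   — double negation
⇔ (NOT C OR A OR A) AND (NOT A OR A OR A)   — distribute OR over AND
⇔ NOT C OR A   — simplify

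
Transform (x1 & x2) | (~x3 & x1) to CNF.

x1 & (x2 | ~x3)

(x1 & x2) | (~x3 & x1)
≡ (x1 | ~x3) & (x1 | x1) & (x2 | ~x3) & (x2 | x1)   — distribute | over &
≡ x1 & (x2 | ~x3)   — simplify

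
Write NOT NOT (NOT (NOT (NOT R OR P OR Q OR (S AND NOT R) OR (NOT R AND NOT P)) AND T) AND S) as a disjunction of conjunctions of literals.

(NOT R AND S) OR (P AND S) OR (Q AND S) OR (NOT T AND S)

NOT NOT (NOT (NOT (NOT R OR P OR Q OR (S AND NOT R) OR (NOT R AND NOT P)) AND T) AND S)
⇔ NOT (NOT (NOT R OR P OR Q OR (S AND NOT R) OR (NOT R AND NOT P)) AND T) AND S   (double negation)
⇔ (NOT NOT (NOT R OR P OR Q OR (S AND NOT R) OR (NOT R AND NOT P)) OR NOT T) AND S   (De Morgan)
⇔ (NOT R OR P OR Q OR (S AND NOT R) OR (NOT R AND NOT P) OR NOT T) AND S   (double negation)
⇔ (NOT R AND S) OR (P AND S) OR (Q AND S) OR (S AND NOT R AND S) OR (NOT R AND NOT P AND S) OR (NOT T AND S)   (distribute AND over OR)
⇔ (NOT R AND S) OR (P AND S) OR (Q AND S) OR (NOT T AND S)   (simplify)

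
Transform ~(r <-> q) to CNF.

(r | q) & (~q | ~r)

~(r <-> q)
= ~((r -> q) & (q -> r))   [eliminate <->]
= ~((~r | q) & (q -> r))   [eliminate ->]
= ~((~r | q) & (~q | r))   [eliminate ->]
= ~(~r | q) | ~(~q | r)   [De Morgan]
= (~~r & ~q) | ~(~q | r)   [De Morgan]
= (r & ~q) | ~(~q | r)   [double negation]
= (r & ~q) | (~~q & ~r)   [De Morgan]
= (r & ~q) | (q & ~r)   [double negation]
= (r | q) & (r | ~r) & (~q | q) & (~q | ~r)   [distribute | over &]
= (r | q) & (~q | ~r)   [simplify]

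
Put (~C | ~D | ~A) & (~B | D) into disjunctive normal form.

(~C & ~B) | (~C & D) | (~D & ~B) | (~A & ~B) | (~A & D)

(~C | ~D | ~A) & (~B | D)
≡ (~C & ~B) | (~C & D) | (~D & ~B) | (~D & D) | (~A & ~B) | (~A & D)   — distribute & over |
≡ (~C & ~B) | (~C & D) | (~D & ~B) | (~A & ~B) | (~A & D)   — simplify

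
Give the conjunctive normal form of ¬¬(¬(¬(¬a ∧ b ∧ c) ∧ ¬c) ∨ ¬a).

¬a ∨ c

¬¬(¬(¬(¬a ∧ b ∧ c) ∧ ¬c) ∨ ¬a)
≡ ¬(¬(¬a ∧ b ∧ c) ∧ ¬c) ∨ ¬a
≡ ¬¬(¬a ∧ b ∧ c) ∨ ¬¬c ∨ ¬a
≡ (¬a ∧ b ∧ c) ∨ ¬¬c ∨ ¬a
≡ (¬a ∧ b ∧ c) ∨ c ∨ ¬a
≡ (¬a ∨ c ∨ ¬a) ∧ (b ∨ c ∨ ¬a) ∧ (c ∨ c ∨ ¬a)
≡ ¬a ∨ c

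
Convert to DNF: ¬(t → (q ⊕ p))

(t ∧ ¬q ∧ ¬p) ∨ (t ∧ p ∧ q)

¬(t → (q ⊕ p))
⇔ ¬(¬t ∨ (q ⊕ p))   [eliminate →]
⇔ ¬(¬t ∨ (q ∧ ¬p) ∨ (¬q ∧ p))   [expand ⊕]
⇔ ¬¬t ∧ ¬(q ∧ ¬p) ∧ ¬(¬q ∧ p)   [De Morgan]
⇔ t ∧ ¬(q ∧ ¬p) ∧ ¬(¬q ∧ p)   [double negation]
⇔ t ∧ (¬q ∨ ¬¬p) ∧ ¬(¬q ∧ p)   [De Morgan]
⇔ t ∧ (¬q ∨ p) ∧ ¬(¬q ∧ p)   [double negation]
⇔ t ∧ (¬q ∨ p) ∧ (¬¬q ∨ ¬p)   [De Morgan]
⇔ t ∧ (¬q ∨ p) ∧ (q ∨ ¬p)   [double negation]
⇔ (t ∧ ¬q ∧ q) ∨ (t ∧ ¬q ∧ ¬p) ∨ (t ∧ p ∧ q) ∨ (t ∧ p ∧ ¬p)   [distribute ∧ over ∨]
⇔ (t ∧ ¬q ∧ ¬p) ∨ (t ∧ p ∧ q)   [simplify]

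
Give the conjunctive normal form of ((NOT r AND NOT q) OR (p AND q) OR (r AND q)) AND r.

((NOT r AND NOT q) OR (p AND q) OR (r AND q)) AND r
⇔ (NOT r OR p OR r) AND (NOT r OR p OR q) AND (NOT r OR q OR r) AND (NOT r OR q OR q) AND (NOT q OR p OR r) AND (NOT q OR p OR q) AND (NOT q OR q OR r) AND (NOT q OR q OR q) AND r   [distribute OR over AND]
⇔ (NOT r OR q) AND r   [simplify]

(NOT r OR q) AND r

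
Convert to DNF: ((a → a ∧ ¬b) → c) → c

((a → a ∧ ¬b) → c) → c
≡ ¬((a → a ∧ ¬b) → c) ∨ c   [eliminate →]
≡ ¬(¬(a → a ∧ ¬b) ∨ c) ∨ c   [eliminate →]
≡ ¬(¬(¬a ∨ a ∧ ¬b) ∨ c) ∨ c   [eliminate →]
≡ ¬¬(¬a ∨ a ∧ ¬b) ∧ ¬c ∨ c   [De Morgan]
≡ (¬a ∨ a ∧ ¬b) ∧ ¬c ∨ c   [double negation]
≡ ¬a ∧ ¬c ∨ a ∧ ¬b ∧ ¬c ∨ c   [distribute ∧ over ∨]

¬a ∧ ¬c ∨ a ∧ ¬b ∧ ¬c ∨ c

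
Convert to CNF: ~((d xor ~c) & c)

~d | ~c

~((d xor ~c) & c)
= ~((d | ~c) & ~(d & ~c) & c)   — expand xor
= ~(d | ~c) | ~~(d & ~c) | ~c   — De Morgan
= (~d & ~~c) | ~~(d & ~c) | ~c   — De Morgan
= (~d & c) | ~~(d & ~c) | ~c   — double negation
= (~d & c) | (d & ~c) | ~c   — double negation
= (~d | d | ~c) & (~d | ~c | ~c) & (c | d | ~c) & (c | ~c | ~c)   — distribute | over &
= ~d | ~c   — simplify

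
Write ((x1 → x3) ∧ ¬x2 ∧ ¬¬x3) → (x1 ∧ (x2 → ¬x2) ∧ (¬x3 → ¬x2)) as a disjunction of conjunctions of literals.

x2 ∨ ¬x3 ∨ (x1 ∧ ¬x2)

((x1 → x3) ∧ ¬x2 ∧ ¬¬x3) → (x1 ∧ (x2 → ¬x2) ∧ (¬x3 → ¬x2))
⇔ ¬((x1 → x3) ∧ ¬x2 ∧ ¬¬x3) ∨ (x1 ∧ (x2 → ¬x2) ∧ (¬x3 → ¬x2))   — eliminate →
⇔ ¬((¬x1 ∨ x3) ∧ ¬x2 ∧ ¬¬x3) ∨ (x1 ∧ (x2 → ¬x2) ∧ (¬x3 → ¬x2))   — eliminate →
⇔ ¬((¬x1 ∨ x3) ∧ ¬x2 ∧ ¬¬x3) ∨ (x1 ∧ (¬x2 ∨ ¬x2) ∧ (¬x3 → ¬x2))   — eliminate →
⇔ ¬((¬x1 ∨ x3) ∧ ¬x2 ∧ ¬¬x3) ∨ (x1 ∧ (¬x2 ∨ ¬x2) ∧ (¬¬x3 ∨ ¬x2))   — eliminate →
⇔ ¬(¬x1 ∨ x3) ∨ ¬¬x2 ∨ ¬¬¬x3 ∨ (x1 ∧ (¬x2 ∨ ¬x2) ∧ (¬¬x3 ∨ ¬x2))   — De Morgan
⇔ (¬¬x1 ∧ ¬x3) ∨ ¬¬x2 ∨ ¬¬¬x3 ∨ (x1 ∧ (¬x2 ∨ ¬x2) ∧ (¬¬x3 ∨ ¬x2))   — De Morgan
⇔ (x1 ∧ ¬x3) ∨ ¬¬x2 ∨ ¬¬¬x3 ∨ (x1 ∧ (¬x2 ∨ ¬x2) ∧ (¬¬x3 ∨ ¬x2))   — double negation
⇔ (x1 ∧ ¬x3) ∨ x2 ∨ ¬¬¬x3 ∨ (x1 ∧ (¬x2 ∨ ¬x2) ∧ (¬¬x3 ∨ ¬x2))   — double negation
⇔ (x1 ∧ ¬x3) ∨ x2 ∨ ¬x3 ∨ (x1 ∧ (¬x2 ∨ ¬x2) ∧ (¬¬x3 ∨ ¬x2))   — double negation
⇔ (x1 ∧ ¬x3) ∨ x2 ∨ ¬x3 ∨ (x1 ∧ (¬x2 ∨ ¬x2) ∧ (x3 ∨ ¬x2))   — double negation
⇔ (x1 ∧ ¬x3) ∨ x2 ∨ ¬x3 ∨ (x1 ∧ ¬x2 ∧ x3) ∨ (x1 ∧ ¬x2 ∧ ¬x2) ∨ (x1 ∧ ¬x2 ∧ x3) ∨ (x1 ∧ ¬x2 ∧ ¬x2)   — distribute ∧ over ∨
⇔ x2 ∨ ¬x3 ∨ (x1 ∧ ¬x2)   — simplify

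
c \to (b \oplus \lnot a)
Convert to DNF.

\lnot c \lor (b \land a) \lor (\lnot b \land \lnot a)

c \to (b \oplus \lnot a)
= \lnot c \lor (b \oplus \lnot a)   [eliminate \to]
= \lnot c \lor (b \land \lnot \lnot a) \lor (\lnot b \land \lnot a)   [expand \oplus]
= \lnot c \lor (b \land a) \lor (\lnot b \land \lnot a)   [double negation]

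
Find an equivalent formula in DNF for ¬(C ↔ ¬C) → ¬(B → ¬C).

¬(C ↔ ¬C) → ¬(B → ¬C)
⇔ ¬¬(C ↔ ¬C) ∨ ¬(B → ¬C)   — eliminate →
⇔ ¬¬((C → ¬C) ∧ (¬C → C)) ∨ ¬(B → ¬C)   — eliminate ↔
⇔ ¬¬((¬C ∨ ¬C) ∧ (¬C → C)) ∨ ¬(B → ¬C)   — eliminate →
⇔ ¬¬((¬C ∨ ¬C) ∧ (¬¬C ∨ C)) ∨ ¬(B → ¬C)   — eliminate →
⇔ ¬¬((¬C ∨ ¬C) ∧ (¬¬C ∨ C)) ∨ ¬(¬B ∨ ¬C)   — eliminate →
⇔ ((¬C ∨ ¬C) ∧ (¬¬C ∨ C)) ∨ ¬(¬B ∨ ¬C)   — double negation
⇔ ((¬C ∨ ¬C) ∧ (C ∨ C)) ∨ ¬(¬B ∨ ¬C)   — double negation
⇔ ((¬C ∨ ¬C) ∧ (C ∨ C)) ∨ (¬¬B ∧ ¬¬C)   — De Morgan
⇔ ((¬C ∨ ¬C) ∧ (C ∨ C)) ∨ (B ∧ ¬¬C)   — double negation
⇔ ((¬C ∨ ¬C) ∧ (C ∨ C)) ∨ (B ∧ C)   — double negation
⇔ (¬C ∧ C) ∨ (¬C ∧ C) ∨ (¬C ∧ C) ∨ (¬C ∧ C) ∨ (B ∧ C)   — distribute ∧ over ∨
⇔ B ∧ C   — simplify

B ∧ C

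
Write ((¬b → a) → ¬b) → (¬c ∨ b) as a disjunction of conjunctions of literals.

((¬b → a) → ¬b) → (¬c ∨ b)
≡ ¬((¬b → a) → ¬b) ∨ ¬c ∨ b   — eliminate →
≡ ¬(¬(¬b → a) ∨ ¬b) ∨ ¬c ∨ b   — eliminate →
≡ ¬(¬(¬¬b ∨ a) ∨ ¬b) ∨ ¬c ∨ b   — eliminate →
≡ (¬¬(¬¬b ∨ a) ∧ ¬¬b) ∨ ¬c ∨ b   — De Morgan
≡ ((¬¬b ∨ a) ∧ ¬¬b) ∨ ¬c ∨ b   — double negation
≡ ((b ∨ a) ∧ ¬¬b) ∨ ¬c ∨ b   — double negation
≡ ((b ∨ a) ∧ b) ∨ ¬c ∨ b   — double negation
≡ (b ∧ b) ∨ (a ∧ b) ∨ ¬c ∨ b   — distribute ∧ over ∨
≡ b ∨ ¬c   — simplify

b ∨ ¬c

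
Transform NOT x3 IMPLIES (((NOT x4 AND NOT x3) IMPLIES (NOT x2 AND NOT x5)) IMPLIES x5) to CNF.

NOT x3 IMPLIES (((NOT x4 AND NOT x3) IMPLIES (NOT x2 AND NOT x5)) IMPLIES x5)
= NOT NOT x3 OR (((NOT x4 AND NOT x3) IMPLIES (NOT x2 AND NOT x5)) IMPLIES x5)   (eliminate IMPLIES)
= NOT NOT x3 OR NOT ((NOT x4 AND NOT x3) IMPLIES (NOT x2 AND NOT x5)) OR x5   (eliminate IMPLIES)
= NOT NOT x3 OR NOT (NOT (NOT x4 AND NOT x3) OR (NOT x2 AND NOT x5)) OR x5   (eliminate IMPLIES)
= x3 OR NOT (NOT (NOT x4 AND NOT x3) OR (NOT x2 AND NOT x5)) OR x5   (double negation)
= x3 OR (NOT NOT (NOT x4 AND NOT x3) AND NOT (NOT x2 AND NOT x5)) OR x5   (De Morgan)
= x3 OR (NOT x4 AND NOT x3 AND NOT (NOT x2 AND NOT x5)) OR x5   (double negation)
= x3 OR (NOT x4 AND NOT x3 AND (NOT NOT x2 OR NOT NOT x5)) OR x5   (De Morgan)
= x3 OR (NOT x4 AND NOT x3 AND (x2 OR NOT NOT x5)) OR x5   (double negation)
= x3 OR (NOT x4 AND NOT x3 AND (x2 OR x5)) OR x5   (double negation)
= (x3 OR NOT x4 OR x5) AND (x3 OR NOT x3 OR x5) AND (x3 OR x2 OR x5 OR x5)   (distribute OR over AND)
= (x3 OR NOT x4 OR x5) AND (x3 OR x2 OR x5)   (simplify)

(x3 OR NOT x4 OR x5) AND (x3 OR x2 OR x5)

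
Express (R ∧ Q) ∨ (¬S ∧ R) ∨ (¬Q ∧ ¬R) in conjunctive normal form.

(R ∧ Q) ∨ (¬S ∧ R) ∨ (¬Q ∧ ¬R)
≡ (R ∨ ¬S ∨ ¬Q) ∧ (R ∨ ¬S ∨ ¬R) ∧ (R ∨ R ∨ ¬Q) ∧ (R ∨ R ∨ ¬R) ∧ (Q ∨ ¬S ∨ ¬Q) ∧ (Q ∨ ¬S ∨ ¬R) ∧ (Q ∨ R ∨ ¬Q) ∧ (Q ∨ R ∨ ¬R)   — distribute ∨ over ∧
≡ (R ∨ ¬Q) ∧ (Q ∨ ¬S ∨ ¬R)   — simplify

(R ∨ ¬Q) ∧ (Q ∨ ¬S ∨ ¬R)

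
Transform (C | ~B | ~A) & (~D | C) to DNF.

C | (~B & ~D) | (~A & ~D)

(C | ~B | ~A) & (~D | C)
⇔ (C & ~D) | (C & C) | (~B & ~D) | (~B & C) | (~A & ~D) | (~A & C)   — distribute & over |
⇔ C | (~B & ~D) | (~A & ~D)   — simplify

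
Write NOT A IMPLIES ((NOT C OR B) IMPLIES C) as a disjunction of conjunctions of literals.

A OR C

NOT A IMPLIES ((NOT C OR B) IMPLIES C)
≡ NOT NOT A OR ((NOT C OR B) IMPLIES C)   (eliminate IMPLIES)
≡ NOT NOT A OR NOT (NOT C OR B) OR C   (eliminate IMPLIES)
≡ A OR NOT (NOT C OR B) OR C   (double negation)
≡ A OR (NOT NOT C AND NOT B) OR C   (De Morgan)
≡ A OR (C AND NOT B) OR C   (double negation)
≡ A OR C   (simplify)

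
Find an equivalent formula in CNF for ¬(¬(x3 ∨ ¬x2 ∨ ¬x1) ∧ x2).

¬(¬(x3 ∨ ¬x2 ∨ ¬x1) ∧ x2)
≡ ¬¬(x3 ∨ ¬x2 ∨ ¬x1) ∨ ¬x2   — De Morgan
≡ x3 ∨ ¬x2 ∨ ¬x1 ∨ ¬x2   — double negation
≡ x3 ∨ ¬x2 ∨ ¬x1   — simplify

x3 ∨ ¬x2 ∨ ¬x1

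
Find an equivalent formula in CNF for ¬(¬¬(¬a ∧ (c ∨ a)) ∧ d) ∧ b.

¬(¬¬(¬a ∧ (c ∨ a)) ∧ d) ∧ b
⇔ (¬¬¬(¬a ∧ (c ∨ a)) ∨ ¬d) ∧ b   (De Morgan)
⇔ (¬(¬a ∧ (c ∨ a)) ∨ ¬d) ∧ b   (double negation)
⇔ (¬¬a ∨ ¬(c ∨ a) ∨ ¬d) ∧ b   (De Morgan)
⇔ (a ∨ ¬(c ∨ a) ∨ ¬d) ∧ b   (double negation)
⇔ (a ∨ (¬c ∧ ¬a) ∨ ¬d) ∧ b   (De Morgan)
⇔ (a ∨ ¬c ∨ ¬d) ∧ (a ∨ ¬a ∨ ¬d) ∧ b   (distribute ∨ over ∧)
⇔ (a ∨ ¬c ∨ ¬d) ∧ b   (simplify)

(a ∨ ¬c ∨ ¬d) ∧ b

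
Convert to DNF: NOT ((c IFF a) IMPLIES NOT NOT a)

NOT ((c IFF a) IMPLIES NOT NOT a)
≡ NOT (NOT (c IFF a) OR NOT NOT a)
≡ NOT (NOT ((c IMPLIES a) AND (a IMPLIES c)) OR NOT NOT a)
≡ NOT (NOT ((NOT c OR a) AND (a IMPLIES c)) OR NOT NOT a)
≡ NOT (NOT ((NOT c OR a) AND (NOT a OR c)) OR NOT NOT a)
≡ NOT NOT ((NOT c OR a) AND (NOT a OR c)) AND NOT NOT NOT a
≡ (NOT c OR a) AND (NOT a OR c) AND NOT NOT NOT a
≡ (NOT c OR a) AND (NOT a OR c) AND NOT a
≡ (NOT c AND NOT a AND NOT a) OR (NOT c AND c AND NOT a) OR (a AND NOT a AND NOT a) OR (a AND c AND NOT a)
≡ NOT c AND NOT a

NOT c AND NOT a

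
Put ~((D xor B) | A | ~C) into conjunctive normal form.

(~D | B) & (~B | D) & ~A & C

~((D xor B) | A | ~C)
⇔ ~(((D | B) & ~(D & B)) | A | ~C)
⇔ ~((D | B) & ~(D & B)) & ~A & ~~C
⇔ (~(D | B) | ~~(D & B)) & ~A & ~~C
⇔ ((~D & ~B) | ~~(D & B)) & ~A & ~~C
⇔ ((~D & ~B) | (D & B)) & ~A & ~~C
⇔ ((~D & ~B) | (D & B)) & ~A & C
⇔ (~D | D) & (~D | B) & (~B | D) & (~B | B) & ~A & C
⇔ (~D | B) & (~B | D) & ~A & C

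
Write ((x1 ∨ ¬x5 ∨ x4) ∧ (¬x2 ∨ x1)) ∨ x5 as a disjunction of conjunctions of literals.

((x1 ∨ ¬x5 ∨ x4) ∧ (¬x2 ∨ x1)) ∨ x5
≡ (x1 ∧ ¬x2) ∨ (x1 ∧ x1) ∨ (¬x5 ∧ ¬x2) ∨ (¬x5 ∧ x1) ∨ (x4 ∧ ¬x2) ∨ (x4 ∧ x1) ∨ x5   — distribute ∧ over ∨
≡ x1 ∨ (¬x5 ∧ ¬x2) ∨ (x4 ∧ ¬x2) ∨ x5   — simplify

x1 ∨ (¬x5 ∧ ¬x2) ∨ (x4 ∧ ¬x2) ∨ x5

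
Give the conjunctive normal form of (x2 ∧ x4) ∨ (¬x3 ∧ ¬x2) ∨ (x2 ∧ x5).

(x2 ∧ x4) ∨ (¬x3 ∧ ¬x2) ∨ (x2 ∧ x5)
≡ (x2 ∨ ¬x3 ∨ x2) ∧ (x2 ∨ ¬x3 ∨ x5) ∧ (x2 ∨ ¬x2 ∨ x2) ∧ (x2 ∨ ¬x2 ∨ x5) ∧ (x4 ∨ ¬x3 ∨ x2) ∧ (x4 ∨ ¬x3 ∨ x5) ∧ (x4 ∨ ¬x2 ∨ x2) ∧ (x4 ∨ ¬x2 ∨ x5)   [distribute ∨ over ∧]
≡ (x2 ∨ ¬x3) ∧ (x4 ∨ ¬x3 ∨ x5) ∧ (x4 ∨ ¬x2 ∨ x5)   [simplify]

(x2 ∨ ¬x3) ∧ (x4 ∨ ¬x3 ∨ x5) ∧ (x4 ∨ ¬x2 ∨ x5)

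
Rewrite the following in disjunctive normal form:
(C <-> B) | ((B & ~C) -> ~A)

(C <-> B) | ((B & ~C) -> ~A)
≡ ((C -> B) & (B -> C)) | ((B & ~C) -> ~A)   [eliminate <->]
≡ ((~C | B) & (B -> C)) | ((B & ~C) -> ~A)   [eliminate ->]
≡ ((~C | B) & (~B | C)) | ((B & ~C) -> ~A)   [eliminate ->]
≡ ((~C | B) & (~B | C)) | ~(B & ~C) | ~A   [eliminate ->]
≡ ((~C | B) & (~B | C)) | ~B | ~~C | ~A   [De Morgan]
≡ ((~C | B) & (~B | C)) | ~B | C | ~A   [double negation]
≡ (~C & ~B) | (~C & C) | (B & ~B) | (B & C) | ~B | C | ~A   [distribute & over |]
≡ ~B | C | ~A   [simplify]

~B | C | ~A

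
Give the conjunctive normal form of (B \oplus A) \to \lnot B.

\lnot B \lor A

(B \oplus A) \to \lnot B
≡ \lnot (B \oplus A) \lor \lnot B   (eliminate \to)
≡ \lnot ((B \lor A) \land \lnot (B \land A)) \lor \lnot B   (expand \oplus)
≡ \lnot (B \lor A) \lor \lnot \lnot (B \land A) \lor \lnot B   (De Morgan)
≡ (\lnot B \land \lnot A) \lor \lnot \lnot (B \land A) \lor \lnot B   (De Morgan)
≡ (\lnot B \land \lnot A) \lor (B \land A) \lor \lnot B   (double negation)
≡ (\lnot B \lor B \lor \lnot B) \land (\lnot B \lor A \lor \lnot B) \land (\lnot A \lor B \lor \lnot B) \land (\lnot A \lor A \lor \lnot B)   (distribute \lor over \land)
≡ \lnot B \lor A   (simplify)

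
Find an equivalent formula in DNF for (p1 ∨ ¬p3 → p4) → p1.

(p1 ∨ ¬p3 → p4) → p1
≡ ¬(p1 ∨ ¬p3 → p4) ∨ p1   (eliminate →)
≡ ¬(¬(p1 ∨ ¬p3) ∨ p4) ∨ p1   (eliminate →)
≡ ¬¬(p1 ∨ ¬p3) ∧ ¬p4 ∨ p1   (De Morgan)
≡ (p1 ∨ ¬p3) ∧ ¬p4 ∨ p1   (double negation)
≡ p1 ∧ ¬p4 ∨ ¬p3 ∧ ¬p4 ∨ p1   (distribute ∧ over ∨)
≡ ¬p3 ∧ ¬p4 ∨ p1   (simplify)

¬p3 ∧ ¬p4 ∨ p1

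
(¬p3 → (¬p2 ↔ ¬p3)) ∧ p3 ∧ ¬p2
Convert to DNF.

(¬p3 → (¬p2 ↔ ¬p3)) ∧ p3 ∧ ¬p2
⇔ (¬¬p3 ∨ (¬p2 ↔ ¬p3)) ∧ p3 ∧ ¬p2
⇔ (¬¬p3 ∨ ((¬p2 → ¬p3) ∧ (¬p3 → ¬p2))) ∧ p3 ∧ ¬p2
⇔ (¬¬p3 ∨ ((¬¬p2 ∨ ¬p3) ∧ (¬p3 → ¬p2))) ∧ p3 ∧ ¬p2
⇔ (¬¬p3 ∨ ((¬¬p2 ∨ ¬p3) ∧ (¬¬p3 ∨ ¬p2))) ∧ p3 ∧ ¬p2
⇔ (p3 ∨ ((¬¬p2 ∨ ¬p3) ∧ (¬¬p3 ∨ ¬p2))) ∧ p3 ∧ ¬p2
⇔ (p3 ∨ ((p2 ∨ ¬p3) ∧ (¬¬p3 ∨ ¬p2))) ∧ p3 ∧ ¬p2
⇔ (p3 ∨ ((p2 ∨ ¬p3) ∧ (p3 ∨ ¬p2))) ∧ p3 ∧ ¬p2
⇔ (p3 ∧ p3 ∧ ¬p2) ∨ (p2 ∧ p3 ∧ p3 ∧ ¬p2) ∨ (p2 ∧ ¬p2 ∧ p3 ∧ ¬p2) ∨ (¬p3 ∧ p3 ∧ p3 ∧ ¬p2) ∨ (¬p3 ∧ ¬p2 ∧ p3 ∧ ¬p2)
⇔ p3 ∧ ¬p2

p3 ∧ ¬p2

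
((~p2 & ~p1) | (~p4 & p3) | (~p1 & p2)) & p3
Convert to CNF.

(~p1 | ~p4) & p3

((~p2 & ~p1) | (~p4 & p3) | (~p1 & p2)) & p3
= (~p2 | ~p4 | ~p1) & (~p2 | ~p4 | p2) & (~p2 | p3 | ~p1) & (~p2 | p3 | p2) & (~p1 | ~p4 | ~p1) & (~p1 | ~p4 | p2) & (~p1 | p3 | ~p1) & (~p1 | p3 | p2) & p3   [distribute | over &]
= (~p1 | ~p4) & p3   [simplify]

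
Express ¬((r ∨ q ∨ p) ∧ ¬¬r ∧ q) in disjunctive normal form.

¬r ∨ ¬q

¬((r ∨ q ∨ p) ∧ ¬¬r ∧ q)
⇔ ¬(r ∨ q ∨ p) ∨ ¬¬¬r ∨ ¬q   [De Morgan]
⇔ (¬r ∧ ¬q ∧ ¬p) ∨ ¬¬¬r ∨ ¬q   [De Morgan]
⇔ (¬r ∧ ¬q ∧ ¬p) ∨ ¬r ∨ ¬q   [double negation]
⇔ ¬r ∨ ¬q   [simplify]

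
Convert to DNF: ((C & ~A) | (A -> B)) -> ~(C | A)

(A & ~B) | (~C & ~A)

((C & ~A) | (A -> B)) -> ~(C | A)
⇔ ~((C & ~A) | (A -> B)) | ~(C | A)   (eliminate ->)
⇔ ~((C & ~A) | ~A | B) | ~(C | A)   (eliminate ->)
⇔ (~(C & ~A) & ~~A & ~B) | ~(C | A)   (De Morgan)
⇔ ((~C | ~~A) & ~~A & ~B) | ~(C | A)   (De Morgan)
⇔ ((~C | A) & ~~A & ~B) | ~(C | A)   (double negation)
⇔ ((~C | A) & A & ~B) | ~(C | A)   (double negation)
⇔ ((~C | A) & A & ~B) | (~C & ~A)   (De Morgan)
⇔ (~C & A & ~B) | (A & A & ~B) | (~C & ~A)   (distribute & over |)
⇔ (A & ~B) | (~C & ~A)   (simplify)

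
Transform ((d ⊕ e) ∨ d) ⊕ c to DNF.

(¬d ∧ e ∧ ¬c) ∨ (d ∧ ¬c) ∨ (¬d ∧ ¬e ∧ c)

((d ⊕ e) ∨ d) ⊕ c
⇔ (((d ⊕ e) ∨ d) ∧ ¬c) ∨ (¬((d ⊕ e) ∨ d) ∧ c)   [expand ⊕]
⇔ (((d ∧ ¬e) ∨ (¬d ∧ e) ∨ d) ∧ ¬c) ∨ (¬((d ⊕ e) ∨ d) ∧ c)   [expand ⊕]
⇔ (((d ∧ ¬e) ∨ (¬d ∧ e) ∨ d) ∧ ¬c) ∨ (¬((d ∧ ¬e) ∨ (¬d ∧ e) ∨ d) ∧ c)   [expand ⊕]
⇔ (((d ∧ ¬e) ∨ (¬d ∧ e) ∨ d) ∧ ¬c) ∨ (¬(d ∧ ¬e) ∧ ¬(¬d ∧ e) ∧ ¬d ∧ c)   [De Morgan]
⇔ (((d ∧ ¬e) ∨ (¬d ∧ e) ∨ d) ∧ ¬c) ∨ ((¬d ∨ ¬¬e) ∧ ¬(¬d ∧ e) ∧ ¬d ∧ c)   [De Morgan]
⇔ (((d ∧ ¬e) ∨ (¬d ∧ e) ∨ d) ∧ ¬c) ∨ ((¬d ∨ e) ∧ ¬(¬d ∧ e) ∧ ¬d ∧ c)   [double negation]
⇔ (((d ∧ ¬e) ∨ (¬d ∧ e) ∨ d) ∧ ¬c) ∨ ((¬d ∨ e) ∧ (¬¬d ∨ ¬e) ∧ ¬d ∧ c)   [De Morgan]
⇔ (((d ∧ ¬e) ∨ (¬d ∧ e) ∨ d) ∧ ¬c) ∨ ((¬d ∨ e) ∧ (d ∨ ¬e) ∧ ¬d ∧ c)   [double negation]
⇔ (d ∧ ¬e ∧ ¬c) ∨ (¬d ∧ e ∧ ¬c) ∨ (d ∧ ¬c) ∨ (¬d ∧ d ∧ ¬d ∧ c) ∨ (¬d ∧ ¬e ∧ ¬d ∧ c) ∨ (e ∧ d ∧ ¬d ∧ c) ∨ (e ∧ ¬e ∧ ¬d ∧ c)   [distribute ∧ over ∨]
⇔ (¬d ∧ e ∧ ¬c) ∨ (d ∧ ¬c) ∨ (¬d ∧ ¬e ∧ c)   [simplify]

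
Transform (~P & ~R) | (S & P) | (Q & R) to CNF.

(~P | S | Q) & (~P | S | R) & (~R | S | Q) & (~R | P | Q)

(~P & ~R) | (S & P) | (Q & R)
≡ (~P | S | Q) & (~P | S | R) & (~P | P | Q) & (~P | P | R) & (~R | S | Q) & (~R | S | R) & (~R | P | Q) & (~R | P | R)   [distribute | over &]
≡ (~P | S | Q) & (~P | S | R) & (~R | S | Q) & (~R | P | Q)   [simplify]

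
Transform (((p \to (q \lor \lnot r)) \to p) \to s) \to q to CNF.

(p \lor q) \land (\lnot s \lor q)

(((p \to (q \lor \lnot r)) \to p) \to s) \to q
= \lnot (((p \to (q \lor \lnot r)) \to p) \to s) \lor q   (eliminate \to)
= \lnot (\lnot ((p \to (q \lor \lnot r)) \to p) \lor s) \lor q   (eliminate \to)
= \lnot (\lnot (\lnot (p \to (q \lor \lnot r)) \lor p) \lor s) \lor q   (eliminate \to)
= \lnot (\lnot (\lnot (\lnot p \lor q \lor \lnot r) \lor p) \lor s) \lor q   (eliminate \to)
= (\lnot \lnot (\lnot (\lnot p \lor q \lor \lnot r) \lor p) \land \lnot s) \lor q   (De Morgan)
= ((\lnot (\lnot p \lor q \lor \lnot r) \lor p) \land \lnot s) \lor q   (double negation)
= (((\lnot \lnot p \land \lnot q \land \lnot \lnot r) \lor p) \land \lnot s) \lor q   (De Morgan)
= (((p \land \lnot q \land \lnot \lnot r) \lor p) \land \lnot s) \lor q   (double negation)
= (((p \land \lnot q \land r) \lor p) \land \lnot s) \lor q   (double negation)
= (p \lor p \lor q) \land (\lnot q \lor p \lor q) \land (r \lor p \lor q) \land (\lnot s \lor q)   (distribute \lor over \land)
= (p \lor q) \land (\lnot s \lor q)   (simplify)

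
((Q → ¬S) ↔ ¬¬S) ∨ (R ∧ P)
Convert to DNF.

((Q → ¬S) ↔ ¬¬S) ∨ (R ∧ P)
≡ (((Q → ¬S) → ¬¬S) ∧ (¬¬S → (Q → ¬S))) ∨ (R ∧ P)   [eliminate ↔]
≡ ((¬(Q → ¬S) ∨ ¬¬S) ∧ (¬¬S → (Q → ¬S))) ∨ (R ∧ P)   [eliminate →]
≡ ((¬(¬Q ∨ ¬S) ∨ ¬¬S) ∧ (¬¬S → (Q → ¬S))) ∨ (R ∧ P)   [eliminate →]
≡ ((¬(¬Q ∨ ¬S) ∨ ¬¬S) ∧ (¬¬¬S ∨ (Q → ¬S))) ∨ (R ∧ P)   [eliminate →]
≡ ((¬(¬Q ∨ ¬S) ∨ ¬¬S) ∧ (¬¬¬S ∨ ¬Q ∨ ¬S)) ∨ (R ∧ P)   [eliminate →]
≡ (((¬¬Q ∧ ¬¬S) ∨ ¬¬S) ∧ (¬¬¬S ∨ ¬Q ∨ ¬S)) ∨ (R ∧ P)   [De Morgan]
≡ (((Q ∧ ¬¬S) ∨ ¬¬S) ∧ (¬¬¬S ∨ ¬Q ∨ ¬S)) ∨ (R ∧ P)   [double negation]
≡ (((Q ∧ S) ∨ ¬¬S) ∧ (¬¬¬S ∨ ¬Q ∨ ¬S)) ∨ (R ∧ P)   [double negation]
≡ (((Q ∧ S) ∨ S) ∧ (¬¬¬S ∨ ¬Q ∨ ¬S)) ∨ (R ∧ P)   [double negation]
≡ (((Q ∧ S) ∨ S) ∧ (¬S ∨ ¬Q ∨ ¬S)) ∨ (R ∧ P)   [double negation]
≡ (Q ∧ S ∧ ¬S) ∨ (Q ∧ S ∧ ¬Q) ∨ (Q ∧ S ∧ ¬S) ∨ (S ∧ ¬S) ∨ (S ∧ ¬Q) ∨ (S ∧ ¬S) ∨ (R ∧ P)   [distribute ∧ over ∨]
≡ (S ∧ ¬Q) ∨ (R ∧ P)   [simplify]

(S ∧ ¬Q) ∨ (R ∧ P)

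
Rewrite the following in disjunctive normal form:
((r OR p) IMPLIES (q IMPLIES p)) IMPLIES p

(r AND q AND NOT p) OR p

((r OR p) IMPLIES (q IMPLIES p)) IMPLIES p
≡ NOT ((r OR p) IMPLIES (q IMPLIES p)) OR p   [eliminate IMPLIES]
≡ NOT (NOT (r OR p) OR (q IMPLIES p)) OR p   [eliminate IMPLIES]
≡ NOT (NOT (r OR p) OR NOT q OR p) OR p   [eliminate IMPLIES]
≡ (NOT NOT (r OR p) AND NOT NOT q AND NOT p) OR p   [De Morgan]
≡ ((r OR p) AND NOT NOT q AND NOT p) OR p   [double negation]
≡ ((r OR p) AND q AND NOT p) OR p   [double negation]
≡ (r AND q AND NOT p) OR (p AND q AND NOT p) OR p   [distribute AND over OR]
≡ (r AND q AND NOT p) OR p   [simplify]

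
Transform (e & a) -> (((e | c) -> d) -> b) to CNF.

(e & a) -> (((e | c) -> d) -> b)
≡ ~(e & a) | (((e | c) -> d) -> b)
≡ ~(e & a) | ~((e | c) -> d) | b
≡ ~(e & a) | ~(~(e | c) | d) | b
≡ ~e | ~a | ~(~(e | c) | d) | b
≡ ~e | ~a | (~~(e | c) & ~d) | b
≡ ~e | ~a | ((e | c) & ~d) | b
≡ (~e | ~a | e | c | b) & (~e | ~a | ~d | b)
≡ ~e | ~a | ~d | b

~e | ~a | ~d | b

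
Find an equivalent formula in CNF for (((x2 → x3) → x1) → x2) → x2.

(((x2 → x3) → x1) → x2) → x2
≡ ¬(((x2 → x3) → x1) → x2) ∨ x2   [eliminate →]
≡ ¬(¬((x2 → x3) → x1) ∨ x2) ∨ x2   [eliminate →]
≡ ¬(¬(¬(x2 → x3) ∨ x1) ∨ x2) ∨ x2   [eliminate →]
≡ ¬(¬(¬(¬x2 ∨ x3) ∨ x1) ∨ x2) ∨ x2   [eliminate →]
≡ ¬¬(¬(¬x2 ∨ x3) ∨ x1) ∧ ¬x2 ∨ x2   [De Morgan]
≡ (¬(¬x2 ∨ x3) ∨ x1) ∧ ¬x2 ∨ x2   [double negation]
≡ (¬¬x2 ∧ ¬x3 ∨ x1) ∧ ¬x2 ∨ x2   [De Morgan]
≡ (x2 ∧ ¬x3 ∨ x1) ∧ ¬x2 ∨ x2   [double negation]
≡ (x2 ∨ x1 ∨ x2) ∧ (¬x3 ∨ x1 ∨ x2) ∧ (¬x2 ∨ x2)   [distribute ∨ over ∧]
≡ x2 ∨ x1   [simplify]

x2 ∨ x1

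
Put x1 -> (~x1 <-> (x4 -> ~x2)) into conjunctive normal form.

x1 -> (~x1 <-> (x4 -> ~x2))
≡ ~x1 | (~x1 <-> (x4 -> ~x2))   [eliminate ->]
≡ ~x1 | ((~x1 -> (x4 -> ~x2)) & ((x4 -> ~x2) -> ~x1))   [eliminate <->]
≡ ~x1 | ((~~x1 | (x4 -> ~x2)) & ((x4 -> ~x2) -> ~x1))   [eliminate ->]
≡ ~x1 | ((~~x1 | ~x4 | ~x2) & ((x4 -> ~x2) -> ~x1))   [eliminate ->]
≡ ~x1 | ((~~x1 | ~x4 | ~x2) & (~(x4 -> ~x2) | ~x1))   [eliminate ->]
≡ ~x1 | ((~~x1 | ~x4 | ~x2) & (~(~x4 | ~x2) | ~x1))   [eliminate ->]
≡ ~x1 | ((x1 | ~x4 | ~x2) & (~(~x4 | ~x2) | ~x1))   [double negation]
≡ ~x1 | ((x1 | ~x4 | ~x2) & ((~~x4 & ~~x2) | ~x1))   [De Morgan]
≡ ~x1 | ((x1 | ~x4 | ~x2) & ((x4 & ~~x2) | ~x1))   [double negation]
≡ ~x1 | ((x1 | ~x4 | ~x2) & ((x4 & x2) | ~x1))   [double negation]
≡ (~x1 | x1 | ~x4 | ~x2) & (~x1 | x4 | ~x1) & (~x1 | x2 | ~x1)   [distribute | over &]
≡ (~x1 | x4) & (~x1 | x2)   [simplify]

(~x1 | x4) & (~x1 | x2)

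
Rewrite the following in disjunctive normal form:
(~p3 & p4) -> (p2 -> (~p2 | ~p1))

(~p3 & p4) -> (p2 -> (~p2 | ~p1))
= ~(~p3 & p4) | (p2 -> (~p2 | ~p1))   — eliminate ->
= ~(~p3 & p4) | ~p2 | ~p2 | ~p1   — eliminate ->
= ~~p3 | ~p4 | ~p2 | ~p2 | ~p1   — De Morgan
= p3 | ~p4 | ~p2 | ~p2 | ~p1   — double negation
= p3 | ~p4 | ~p2 | ~p1   — simplify

p3 | ~p4 | ~p2 | ~p1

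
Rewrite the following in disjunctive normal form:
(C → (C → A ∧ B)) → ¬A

C ∧ ¬B ∨ ¬A

(C → (C → A ∧ B)) → ¬A
= ¬(C → (C → A ∧ B)) ∨ ¬A   — eliminate →
= ¬(¬C ∨ (C → A ∧ B)) ∨ ¬A   — eliminate →
= ¬(¬C ∨ ¬C ∨ A ∧ B) ∨ ¬A   — eliminate →
= ¬¬C ∧ ¬¬C ∧ ¬(A ∧ B) ∨ ¬A   — De Morgan
= C ∧ ¬¬C ∧ ¬(A ∧ B) ∨ ¬A   — double negation
= C ∧ C ∧ ¬(A ∧ B) ∨ ¬A   — double negation
= C ∧ C ∧ (¬A ∨ ¬B) ∨ ¬A   — De Morgan
= C ∧ C ∧ ¬A ∨ C ∧ C ∧ ¬B ∨ ¬A   — distribute ∧ over ∨
= C ∧ ¬B ∨ ¬A   — simplify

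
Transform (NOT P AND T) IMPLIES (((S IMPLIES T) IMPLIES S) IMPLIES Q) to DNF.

P OR NOT T OR NOT S OR Q

(NOT P AND T) IMPLIES (((S IMPLIES T) IMPLIES S) IMPLIES Q)
≡ NOT (NOT P AND T) OR (((S IMPLIES T) IMPLIES S) IMPLIES Q)   — eliminate IMPLIES
≡ NOT (NOT P AND T) OR NOT ((S IMPLIES T) IMPLIES S) OR Q   — eliminate IMPLIES
≡ NOT (NOT P AND T) OR NOT (NOT (S IMPLIES T) OR S) OR Q   — eliminate IMPLIES
≡ NOT (NOT P AND T) OR NOT (NOT (NOT S OR T) OR S) OR Q   — eliminate IMPLIES
≡ NOT NOT P OR NOT T OR NOT (NOT (NOT S OR T) OR S) OR Q   — De Morgan
≡ P OR NOT T OR NOT (NOT (NOT S OR T) OR S) OR Q   — double negation
≡ P OR NOT T OR (NOT NOT (NOT S OR T) AND NOT S) OR Q   — De Morgan
≡ P OR NOT T OR ((NOT S OR T) AND NOT S) OR Q   — double negation
≡ P OR NOT T OR (NOT S AND NOT S) OR (T AND NOT S) OR Q   — distribute AND over OR
≡ P OR NOT T OR NOT S OR Q   — simplify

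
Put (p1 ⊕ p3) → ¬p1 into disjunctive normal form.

(p1 ⊕ p3) → ¬p1
⇔ ¬(p1 ⊕ p3) ∨ ¬p1   — eliminate →
⇔ ¬((p1 ∧ ¬p3) ∨ (¬p1 ∧ p3)) ∨ ¬p1   — expand ⊕
⇔ (¬(p1 ∧ ¬p3) ∧ ¬(¬p1 ∧ p3)) ∨ ¬p1   — De Morgan
⇔ ((¬p1 ∨ ¬¬p3) ∧ ¬(¬p1 ∧ p3)) ∨ ¬p1   — De Morgan
⇔ ((¬p1 ∨ p3) ∧ ¬(¬p1 ∧ p3)) ∨ ¬p1   — double negation
⇔ ((¬p1 ∨ p3) ∧ (¬¬p1 ∨ ¬p3)) ∨ ¬p1   — De Morgan
⇔ ((¬p1 ∨ p3) ∧ (p1 ∨ ¬p3)) ∨ ¬p1   — double negation
⇔ (¬p1 ∧ p1) ∨ (¬p1 ∧ ¬p3) ∨ (p3 ∧ p1) ∨ (p3 ∧ ¬p3) ∨ ¬p1   — distribute ∧ over ∨
⇔ (p3 ∧ p1) ∨ ¬p1   — simplify

(p3 ∧ p1) ∨ ¬p1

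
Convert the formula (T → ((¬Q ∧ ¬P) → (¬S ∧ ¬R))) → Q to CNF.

(T → ((¬Q ∧ ¬P) → (¬S ∧ ¬R))) → Q
≡ ¬(T → ((¬Q ∧ ¬P) → (¬S ∧ ¬R))) ∨ Q   — eliminate →
≡ ¬(¬T ∨ ((¬Q ∧ ¬P) → (¬S ∧ ¬R))) ∨ Q   — eliminate →
≡ ¬(¬T ∨ ¬(¬Q ∧ ¬P) ∨ (¬S ∧ ¬R)) ∨ Q   — eliminate →
≡ (¬¬T ∧ ¬¬(¬Q ∧ ¬P) ∧ ¬(¬S ∧ ¬R)) ∨ Q   — De Morgan
≡ (T ∧ ¬¬(¬Q ∧ ¬P) ∧ ¬(¬S ∧ ¬R)) ∨ Q   — double negation
≡ (T ∧ ¬Q ∧ ¬P ∧ ¬(¬S ∧ ¬R)) ∨ Q   — double negation
≡ (T ∧ ¬Q ∧ ¬P ∧ (¬¬S ∨ ¬¬R)) ∨ Q   — De Morgan
≡ (T ∧ ¬Q ∧ ¬P ∧ (S ∨ ¬¬R)) ∨ Q   — double negation
≡ (T ∧ ¬Q ∧ ¬P ∧ (S ∨ R)) ∨ Q   — double negation
≡ (T ∨ Q) ∧ (¬Q ∨ Q) ∧ (¬P ∨ Q) ∧ (S ∨ R ∨ Q)   — distribute ∨ over ∧
≡ (T ∨ Q) ∧ (¬P ∨ Q) ∧ (S ∨ R ∨ Q)   — simplify

(T ∨ Q) ∧ (¬P ∨ Q) ∧ (S ∨ R ∨ Q)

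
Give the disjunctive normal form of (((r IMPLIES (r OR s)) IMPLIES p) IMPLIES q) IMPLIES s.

(((r IMPLIES (r OR s)) IMPLIES p) IMPLIES q) IMPLIES s
⇔ NOT (((r IMPLIES (r OR s)) IMPLIES p) IMPLIES q) OR s   (eliminate IMPLIES)
⇔ NOT (NOT ((r IMPLIES (r OR s)) IMPLIES p) OR q) OR s   (eliminate IMPLIES)
⇔ NOT (NOT (NOT (r IMPLIES (r OR s)) OR p) OR q) OR s   (eliminate IMPLIES)
⇔ NOT (NOT (NOT (NOT r OR r OR s) OR p) OR q) OR s   (eliminate IMPLIES)
⇔ (NOT NOT (NOT (NOT r OR r OR s) OR p) AND NOT q) OR s   (De Morgan)
⇔ ((NOT (NOT r OR r OR s) OR p) AND NOT q) OR s   (double negation)
⇔ (((NOT NOT r AND NOT r AND NOT s) OR p) AND NOT q) OR s   (De Morgan)
⇔ (((r AND NOT r AND NOT s) OR p) AND NOT q) OR s   (double negation)
⇔ (r AND NOT r AND NOT s AND NOT q) OR (p AND NOT q) OR s   (distribute AND over OR)
⇔ (p AND NOT q) OR s   (simplify)

(p AND NOT q) OR s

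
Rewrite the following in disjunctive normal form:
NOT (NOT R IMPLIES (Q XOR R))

NOT R AND NOT Q

NOT (NOT R IMPLIES (Q XOR R))
= NOT (NOT NOT R OR (Q XOR R))   (eliminate IMPLIES)
= NOT (NOT NOT R OR (Q AND NOT R) OR (NOT Q AND R))   (expand XOR)
= NOT NOT NOT R AND NOT (Q AND NOT R) AND NOT (NOT Q AND R)   (De Morgan)
= NOT R AND NOT (Q AND NOT R) AND NOT (NOT Q AND R)   (double negation)
= NOT R AND (NOT Q OR NOT NOT R) AND NOT (NOT Q AND R)   (De Morgan)
= NOT R AND (NOT Q OR R) AND NOT (NOT Q AND R)   (double negation)
= NOT R AND (NOT Q OR R) AND (NOT NOT Q OR NOT R)   (De Morgan)
= NOT R AND (NOT Q OR R) AND (Q OR NOT R)   (double negation)
= (NOT R AND NOT Q AND Q) OR (NOT R AND NOT Q AND NOT R) OR (NOT R AND R AND Q) OR (NOT R AND R AND NOT R)   (distribute AND over OR)
= NOT R AND NOT Q   (simplify)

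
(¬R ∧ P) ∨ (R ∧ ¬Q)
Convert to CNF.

(¬R ∧ P) ∨ (R ∧ ¬Q)
= (¬R ∨ R) ∧ (¬R ∨ ¬Q) ∧ (P ∨ R) ∧ (P ∨ ¬Q)   (distribute ∨ over ∧)
= (¬R ∨ ¬Q) ∧ (P ∨ R) ∧ (P ∨ ¬Q)   (simplify)

(¬R ∨ ¬Q) ∧ (P ∨ R) ∧ (P ∨ ¬Q)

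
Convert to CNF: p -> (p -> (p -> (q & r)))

p -> (p -> (p -> (q & r)))
= ~p | (p -> (p -> (q & r)))   — eliminate ->
= ~p | ~p | (p -> (q & r))   — eliminate ->
= ~p | ~p | ~p | (q & r)   — eliminate ->
= (~p | ~p | ~p | q) & (~p | ~p | ~p | r)   — distribute | over &
= (~p | q) & (~p | r)   — simplify

(~p | q) & (~p | r)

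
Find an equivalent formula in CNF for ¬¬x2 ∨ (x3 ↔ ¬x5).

(x2 ∨ ¬x3 ∨ ¬x5) ∧ (x2 ∨ x5 ∨ x3)

¬¬x2 ∨ (x3 ↔ ¬x5)
= ¬¬x2 ∨ (x3 → ¬x5) ∧ (¬x5 → x3)   [eliminate ↔]
= ¬¬x2 ∨ (¬x3 ∨ ¬x5) ∧ (¬x5 → x3)   [eliminate →]
= ¬¬x2 ∨ (¬x3 ∨ ¬x5) ∧ (¬¬x5 ∨ x3)   [eliminate →]
= x2 ∨ (¬x3 ∨ ¬x5) ∧ (¬¬x5 ∨ x3)   [double negation]
= x2 ∨ (¬x3 ∨ ¬x5) ∧ (x5 ∨ x3)   [double negation]
= (x2 ∨ ¬x3 ∨ ¬x5) ∧ (x2 ∨ x5 ∨ x3)   [distribute ∨ over ∧]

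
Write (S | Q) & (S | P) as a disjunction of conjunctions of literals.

(S | Q) & (S | P)
≡ (S & S) | (S & P) | (Q & S) | (Q & P)   (distribute & over |)
≡ S | (Q & P)   (simplify)

S | (Q & P)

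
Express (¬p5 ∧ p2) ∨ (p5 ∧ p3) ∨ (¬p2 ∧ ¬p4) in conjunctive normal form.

(¬p5 ∨ p3 ∨ ¬p2) ∧ (¬p5 ∨ p3 ∨ ¬p4) ∧ (p2 ∨ p5 ∨ ¬p4) ∧ (p2 ∨ p3 ∨ ¬p4)

(¬p5 ∧ p2) ∨ (p5 ∧ p3) ∨ (¬p2 ∧ ¬p4)
≡ (¬p5 ∨ p5 ∨ ¬p2) ∧ (¬p5 ∨ p5 ∨ ¬p4) ∧ (¬p5 ∨ p3 ∨ ¬p2) ∧ (¬p5 ∨ p3 ∨ ¬p4) ∧ (p2 ∨ p5 ∨ ¬p2) ∧ (p2 ∨ p5 ∨ ¬p4) ∧ (p2 ∨ p3 ∨ ¬p2) ∧ (p2 ∨ p3 ∨ ¬p4)   [distribute ∨ over ∧]
≡ (¬p5 ∨ p3 ∨ ¬p2) ∧ (¬p5 ∨ p3 ∨ ¬p4) ∧ (p2 ∨ p5 ∨ ¬p4) ∧ (p2 ∨ p3 ∨ ¬p4)   [simplify]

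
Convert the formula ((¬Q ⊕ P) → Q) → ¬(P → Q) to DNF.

((¬Q ⊕ P) → Q) → ¬(P → Q)
⇔ ¬((¬Q ⊕ P) → Q) ∨ ¬(P → Q)   — eliminate →
⇔ ¬(¬(¬Q ⊕ P) ∨ Q) ∨ ¬(P → Q)   — eliminate →
⇔ ¬(¬((¬Q ∧ ¬P) ∨ (¬¬Q ∧ P)) ∨ Q) ∨ ¬(P → Q)   — expand ⊕
⇔ ¬(¬((¬Q ∧ ¬P) ∨ (¬¬Q ∧ P)) ∨ Q) ∨ ¬(¬P ∨ Q)   — eliminate →
⇔ (¬¬((¬Q ∧ ¬P) ∨ (¬¬Q ∧ P)) ∧ ¬Q) ∨ ¬(¬P ∨ Q)   — De Morgan
⇔ (((¬Q ∧ ¬P) ∨ (¬¬Q ∧ P)) ∧ ¬Q) ∨ ¬(¬P ∨ Q)   — double negation
⇔ (((¬Q ∧ ¬P) ∨ (Q ∧ P)) ∧ ¬Q) ∨ ¬(¬P ∨ Q)   — double negation
⇔ (((¬Q ∧ ¬P) ∨ (Q ∧ P)) ∧ ¬Q) ∨ (¬¬P ∧ ¬Q)   — De Morgan
⇔ (((¬Q ∧ ¬P) ∨ (Q ∧ P)) ∧ ¬Q) ∨ (P ∧ ¬Q)   — double negation
⇔ (¬Q ∧ ¬P ∧ ¬Q) ∨ (Q ∧ P ∧ ¬Q) ∨ (P ∧ ¬Q)   — distribute ∧ over ∨
⇔ (¬Q ∧ ¬P) ∨ (P ∧ ¬Q)   — simplify

(¬Q ∧ ¬P) ∨ (P ∧ ¬Q)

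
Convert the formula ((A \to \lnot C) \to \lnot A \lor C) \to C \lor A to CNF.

A \lor C

((A \to \lnot C) \to \lnot A \lor C) \to C \lor A
≡ \lnot ((A \to \lnot C) \to \lnot A \lor C) \lor C \lor A   — eliminate \to
≡ \lnot (\lnot (A \to \lnot C) \lor \lnot A \lor C) \lor C \lor A   — eliminate \to
≡ \lnot (\lnot (\lnot A \lor \lnot C) \lor \lnot A \lor C) \lor C \lor A   — eliminate \to
≡ \lnot \lnot (\lnot A \lor \lnot C) \land \lnot \lnot A \land \lnot C \lor C \lor A   — De Morgan
≡ (\lnot A \lor \lnot C) \land \lnot \lnot A \land \lnot C \lor C \lor A   — double negation
≡ (\lnot A \lor \lnot C) \land A \land \lnot C \lor C \lor A   — double negation
≡ (\lnot A \lor \lnot C \lor C \lor A) \land (A \lor C \lor A) \land (\lnot C \lor C \lor A)   — distribute \lor over \land
≡ A \lor C   — simplify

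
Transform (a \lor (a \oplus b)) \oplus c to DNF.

(a \lor (a \oplus b)) \oplus c
= ((a \lor (a \oplus b)) \land \lnot c) \lor (\lnot (a \lor (a \oplus b)) \land c)   — expand \oplus
= ((a \lor (a \land \lnot b) \lor (\lnot a \land b)) \land \lnot c) \lor (\lnot (a \lor (a \oplus b)) \land c)   — expand \oplus
= ((a \lor (a \land \lnot b) \lor (\lnot a \land b)) \land \lnot c) \lor (\lnot (a \lor (a \land \lnot b) \lor (\lnot a \land b)) \land c)   — expand \oplus
= ((a \lor (a \land \lnot b) \lor (\lnot a \land b)) \land \lnot c) \lor (\lnot a \land \lnot (a \land \lnot b) \land \lnot (\lnot a \land b) \land c)   — De Morgan
= ((a \lor (a \land \lnot b) \lor (\lnot a \land b)) \land \lnot c) \lor (\lnot a \land (\lnot a \lor \lnot \lnot b) \land \lnot (\lnot a \land b) \land c)   — De Morgan
= ((a \lor (a \land \lnot b) \lor (\lnot a \land b)) \land \lnot c) \lor (\lnot a \land (\lnot a \lor b) \land \lnot (\lnot a \land b) \land c)   — double negation
= ((a \lor (a \land \lnot b) \lor (\lnot a \land b)) \land \lnot c) \lor (\lnot a \land (\lnot a \lor b) \land (\lnot \lnot a \lor \lnot b) \land c)   — De Morgan
= ((a \lor (a \land \lnot b) \lor (\lnot a \land b)) \land \lnot c) \lor (\lnot a \land (\lnot a \lor b) \land (a \lor \lnot b) \land c)   — double negation
= (a \land \lnot c) \lor (a \land \lnot b \land \lnot c) \lor (\lnot a \land b \land \lnot c) \lor (\lnot a \land \lnot a \land a \land c) \lor (\lnot a \land \lnot a \land \lnot b \land c) \lor (\lnot a \land b \land a \land c) \lor (\lnot a \land b \land \lnot b \land c)   — distribute \land over \lor
= (a \land \lnot c) \lor (\lnot a \land b \land \lnot c) \lor (\lnot a \land \lnot b \land c)   — simplify

(a \land \lnot c) \lor (\lnot a \land b \land \lnot c) \lor (\lnot a \land \lnot b \land c)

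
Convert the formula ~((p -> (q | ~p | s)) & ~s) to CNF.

(p | s) & (~q | s)

~((p -> (q | ~p | s)) & ~s)
⇔ ~((~p | q | ~p | s) & ~s)
⇔ ~(~p | q | ~p | s) | ~~s
⇔ (~~p & ~q & ~~p & ~s) | ~~s
⇔ (p & ~q & ~~p & ~s) | ~~s
⇔ (p & ~q & p & ~s) | ~~s
⇔ (p & ~q & p & ~s) | s
⇔ (p | s) & (~q | s) & (p | s) & (~s | s)
⇔ (p | s) & (~q | s)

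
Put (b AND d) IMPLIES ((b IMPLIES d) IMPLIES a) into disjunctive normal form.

(b AND d) IMPLIES ((b IMPLIES d) IMPLIES a)
= NOT (b AND d) OR ((b IMPLIES d) IMPLIES a)   [eliminate IMPLIES]
= NOT (b AND d) OR NOT (b IMPLIES d) OR a   [eliminate IMPLIES]
= NOT (b AND d) OR NOT (NOT b OR d) OR a   [eliminate IMPLIES]
= NOT b OR NOT d OR NOT (NOT b OR d) OR a   [De Morgan]
= NOT b OR NOT d OR (NOT NOT b AND NOT d) OR a   [De Morgan]
= NOT b OR NOT d OR (b AND NOT d) OR a   [double negation]
= NOT b OR NOT d OR a   [simplify]

NOT b OR NOT d OR a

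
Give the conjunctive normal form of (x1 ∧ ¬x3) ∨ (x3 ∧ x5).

(x1 ∨ x3) ∧ (x1 ∨ x5) ∧ (¬x3 ∨ x5)

(x1 ∧ ¬x3) ∨ (x3 ∧ x5)
= (x1 ∨ x3) ∧ (x1 ∨ x5) ∧ (¬x3 ∨ x3) ∧ (¬x3 ∨ x5)   [distribute ∨ over ∧]
= (x1 ∨ x3) ∧ (x1 ∨ x5) ∧ (¬x3 ∨ x5)   [simplify]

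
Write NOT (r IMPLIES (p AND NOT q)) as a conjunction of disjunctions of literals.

NOT (r IMPLIES (p AND NOT q))
≡ NOT (NOT r OR (p AND NOT q))   [eliminate IMPLIES]
≡ NOT NOT r AND NOT (p AND NOT q)   [De Morgan]
≡ r AND NOT (p AND NOT q)   [double negation]
≡ r AND (NOT p OR NOT NOT q)   [De Morgan]
≡ r AND (NOT p OR q)   [double negation]

r AND (NOT p OR q)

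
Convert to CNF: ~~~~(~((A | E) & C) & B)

(~A | ~C) & (~E | ~C) & B

~~~~(~((A | E) & C) & B)
≡ ~~(~((A | E) & C) & B)   [double negation]
≡ ~((A | E) & C) & B   [double negation]
≡ (~(A | E) | ~C) & B   [De Morgan]
≡ ((~A & ~E) | ~C) & B   [De Morgan]
≡ (~A | ~C) & (~E | ~C) & B   [distribute | over &]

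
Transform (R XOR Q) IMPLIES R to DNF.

(NOT R AND NOT Q) OR R

(R XOR Q) IMPLIES R
≡ NOT (R XOR Q) OR R   (eliminate IMPLIES)
≡ NOT ((R AND NOT Q) OR (NOT R AND Q)) OR R   (expand XOR)
≡ (NOT (R AND NOT Q) AND NOT (NOT R AND Q)) OR R   (De Morgan)
≡ ((NOT R OR NOT NOT Q) AND NOT (NOT R AND Q)) OR R   (De Morgan)
≡ ((NOT R OR Q) AND NOT (NOT R AND Q)) OR R   (double negation)
≡ ((NOT R OR Q) AND (NOT NOT R OR NOT Q)) OR R   (De Morgan)
≡ ((NOT R OR Q) AND (R OR NOT Q)) OR R   (double negation)
≡ (NOT R AND R) OR (NOT R AND NOT Q) OR (Q AND R) OR (Q AND NOT Q) OR R   (distribute AND over OR)
≡ (NOT R AND NOT Q) OR R   (simplify)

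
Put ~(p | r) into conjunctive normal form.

~p & ~r

~(p | r)
⇔ ~p & ~r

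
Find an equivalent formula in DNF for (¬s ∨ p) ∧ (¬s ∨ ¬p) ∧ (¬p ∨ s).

(¬s ∨ p) ∧ (¬s ∨ ¬p) ∧ (¬p ∨ s)
= (¬s ∧ ¬s ∧ ¬p) ∨ (¬s ∧ ¬s ∧ s) ∨ (¬s ∧ ¬p ∧ ¬p) ∨ (¬s ∧ ¬p ∧ s) ∨ (p ∧ ¬s ∧ ¬p) ∨ (p ∧ ¬s ∧ s) ∨ (p ∧ ¬p ∧ ¬p) ∨ (p ∧ ¬p ∧ s)   [distribute ∧ over ∨]
= ¬s ∧ ¬p   [simplify]

¬s ∧ ¬p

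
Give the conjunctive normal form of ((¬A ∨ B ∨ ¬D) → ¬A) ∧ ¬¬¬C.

((¬A ∨ B ∨ ¬D) → ¬A) ∧ ¬¬¬C
≡ (¬(¬A ∨ B ∨ ¬D) ∨ ¬A) ∧ ¬¬¬C   (eliminate →)
≡ ((¬¬A ∧ ¬B ∧ ¬¬D) ∨ ¬A) ∧ ¬¬¬C   (De Morgan)
≡ ((A ∧ ¬B ∧ ¬¬D) ∨ ¬A) ∧ ¬¬¬C   (double negation)
≡ ((A ∧ ¬B ∧ D) ∨ ¬A) ∧ ¬¬¬C   (double negation)
≡ ((A ∧ ¬B ∧ D) ∨ ¬A) ∧ ¬C   (double negation)
≡ (A ∨ ¬A) ∧ (¬B ∨ ¬A) ∧ (D ∨ ¬A) ∧ ¬C   (distribute ∨ over ∧)
≡ (¬B ∨ ¬A) ∧ (D ∨ ¬A) ∧ ¬C   (simplify)

(¬B ∨ ¬A) ∧ (D ∨ ¬A) ∧ ¬C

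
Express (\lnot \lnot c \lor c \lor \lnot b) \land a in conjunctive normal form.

(\lnot \lnot c \lor c \lor \lnot b) \land a
⇔ (c \lor c \lor \lnot b) \land a   (double negation)
⇔ (c \lor \lnot b) \land a   (simplify)

(c \lor \lnot b) \land a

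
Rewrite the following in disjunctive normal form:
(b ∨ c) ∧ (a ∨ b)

b ∨ (c ∧ a)

(b ∨ c) ∧ (a ∨ b)
≡ (b ∧ a) ∨ (b ∧ b) ∨ (c ∧ a) ∨ (c ∧ b)   (distribute ∧ over ∨)
≡ b ∨ (c ∧ a)   (simplify)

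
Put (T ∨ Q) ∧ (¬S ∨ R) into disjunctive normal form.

(T ∧ ¬S) ∨ (T ∧ R) ∨ (Q ∧ ¬S) ∨ (Q ∧ R)

(T ∨ Q) ∧ (¬S ∨ R)
= (T ∧ ¬S) ∨ (T ∧ R) ∨ (Q ∧ ¬S) ∨ (Q ∧ R)   [distribute ∧ over ∨]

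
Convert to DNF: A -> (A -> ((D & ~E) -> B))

A -> (A -> ((D & ~E) -> B))
= ~A | (A -> ((D & ~E) -> B))   [eliminate ->]
= ~A | ~A | ((D & ~E) -> B)   [eliminate ->]
= ~A | ~A | ~(D & ~E) | B   [eliminate ->]
= ~A | ~A | ~D | ~~E | B   [De Morgan]
= ~A | ~A | ~D | E | B   [double negation]
= ~A | ~D | E | B   [simplify]

~A | ~D | E | B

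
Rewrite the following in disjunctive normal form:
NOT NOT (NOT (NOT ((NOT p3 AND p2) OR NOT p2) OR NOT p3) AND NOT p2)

NOT p2 AND p3

NOT NOT (NOT (NOT ((NOT p3 AND p2) OR NOT p2) OR NOT p3) AND NOT p2)
≡ NOT (NOT ((NOT p3 AND p2) OR NOT p2) OR NOT p3) AND NOT p2   (double negation)
≡ NOT NOT ((NOT p3 AND p2) OR NOT p2) AND NOT NOT p3 AND NOT p2   (De Morgan)
≡ ((NOT p3 AND p2) OR NOT p2) AND NOT NOT p3 AND NOT p2   (double negation)
≡ ((NOT p3 AND p2) OR NOT p2) AND p3 AND NOT p2   (double negation)
≡ (NOT p3 AND p2 AND p3 AND NOT p2) OR (NOT p2 AND p3 AND NOT p2)   (distribute AND over OR)
≡ NOT p2 AND p3   (simplify)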